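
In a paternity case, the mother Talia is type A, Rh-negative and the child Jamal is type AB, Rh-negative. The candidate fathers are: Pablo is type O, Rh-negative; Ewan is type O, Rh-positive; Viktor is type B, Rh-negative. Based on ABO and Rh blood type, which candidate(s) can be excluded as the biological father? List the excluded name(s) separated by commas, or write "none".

A candidate is excluded only if no genotype consistent with his phenotype could produce a type AB, Rh-negative child with a type A, Rh-negative mother.
Pablo (type O, Rh-): no genotype consistent with that phenotype can produce a type-AB Rh- child with a type-A mother.
Ewan (type O, Rh+): no genotype consistent with that phenotype can produce a type-AB Rh- child with a type-A mother.

Pablo, Ewan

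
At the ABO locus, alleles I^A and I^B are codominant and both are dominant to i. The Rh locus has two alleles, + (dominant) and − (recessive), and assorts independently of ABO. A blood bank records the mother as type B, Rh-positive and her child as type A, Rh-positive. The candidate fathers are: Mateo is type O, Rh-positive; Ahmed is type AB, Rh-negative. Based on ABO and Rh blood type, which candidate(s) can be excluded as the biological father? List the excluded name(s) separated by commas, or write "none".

A candidate is excluded only if no genotype consistent with his phenotype could produce a type A, Rh-positive child with a type B, Rh-positive mother.
Mateo (type O, Rh+): no genotype consistent with that phenotype can produce a type-A Rh+ child with a type-B mother.

Mateo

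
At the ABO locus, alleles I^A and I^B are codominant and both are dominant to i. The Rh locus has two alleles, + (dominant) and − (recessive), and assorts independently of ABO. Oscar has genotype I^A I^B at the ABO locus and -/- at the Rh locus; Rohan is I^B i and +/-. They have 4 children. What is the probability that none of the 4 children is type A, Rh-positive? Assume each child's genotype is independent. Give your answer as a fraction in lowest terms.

2401/4096

ABO cross I^A I^B × I^B i → 1/4 A, 1/2 B, 1/4 AB.
Rh cross -/- × +/- → 1/2 Rh+, 1/2 Rh-; so P(type A, Rh-positive) = 1/4 × 1/2 = 1/8 per child.
P(not type A, Rh-positive) = 7/8 for one child; (7/8)^4 = 2401/4096.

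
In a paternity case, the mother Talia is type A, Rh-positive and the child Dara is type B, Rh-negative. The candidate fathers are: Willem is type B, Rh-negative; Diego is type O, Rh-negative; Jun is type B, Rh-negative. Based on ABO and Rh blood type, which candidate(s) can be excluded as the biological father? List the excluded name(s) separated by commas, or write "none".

A candidate is excluded only if no genotype consistent with his phenotype could produce a type B, Rh-negative child with a type A, Rh-positive mother.
Diego (type O, Rh-): no genotype consistent with that phenotype can produce a type-B Rh- child with a type-A mother.

Diego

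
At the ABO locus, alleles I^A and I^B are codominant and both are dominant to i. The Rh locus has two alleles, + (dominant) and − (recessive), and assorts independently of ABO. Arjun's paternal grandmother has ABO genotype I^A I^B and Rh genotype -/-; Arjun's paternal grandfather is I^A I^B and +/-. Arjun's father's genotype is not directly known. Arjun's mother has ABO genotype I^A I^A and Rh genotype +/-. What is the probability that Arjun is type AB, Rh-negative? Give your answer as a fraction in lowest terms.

3/16

Arjun's father's ABO genotype from I^A I^B × I^A I^B: 1/4 I^A I^A, 1/2 I^A I^B, 1/4 I^B I^B.
Crossing each possibility with the mother I^A I^A and summing P(type AB): 1/4·0 + 1/2·1/2 + 1/4·1 = 1/2.
Similarly for Rh via the father's Rh distribution: P(Rh-) = 3/8.
Independent loci: 1/2 × 3/8 = 3/16.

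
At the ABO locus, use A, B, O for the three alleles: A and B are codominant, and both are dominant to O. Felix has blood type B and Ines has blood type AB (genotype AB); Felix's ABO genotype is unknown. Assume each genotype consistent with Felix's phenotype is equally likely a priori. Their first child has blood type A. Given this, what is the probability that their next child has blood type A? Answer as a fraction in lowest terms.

Possible genotypes: Felix ∈ {BB, BO}; Ines ∈ {AB}.
Weight each parental genotype pair by prior × P(type-A child):
  BO × AB: posterior weight 1; P(next child type A) = 1/4.
Weighted sum = 1/4.

1/4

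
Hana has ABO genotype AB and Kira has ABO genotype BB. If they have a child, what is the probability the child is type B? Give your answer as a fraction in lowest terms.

ABO cross AB × BB → offspring phenotypes: 1/2 B, 1/2 AB.
So P(type B) = 1/2.

1/2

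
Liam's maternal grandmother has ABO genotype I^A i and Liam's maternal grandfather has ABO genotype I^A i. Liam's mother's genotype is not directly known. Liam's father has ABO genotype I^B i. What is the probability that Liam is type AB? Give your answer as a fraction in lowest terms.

Liam's mother's ABO genotype from I^A i × I^A i: 1/4 I^A I^A, 1/2 I^A i, 1/4 i i.
Crossing each possibility with the father I^B i and summing P(type AB): 1/4·1/2 + 1/2·1/4 + 1/4·0 = 1/4.

1/4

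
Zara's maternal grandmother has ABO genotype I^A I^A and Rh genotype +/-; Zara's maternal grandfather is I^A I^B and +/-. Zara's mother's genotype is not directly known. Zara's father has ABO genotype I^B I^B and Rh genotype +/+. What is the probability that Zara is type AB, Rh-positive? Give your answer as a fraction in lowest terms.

Zara's mother's ABO genotype from I^A I^A × I^A I^B: 1/2 I^A I^A, 1/2 I^A I^B.
Crossing each possibility with the father I^B I^B and summing P(type AB): 1/2·1 + 1/2·1/2 = 3/4.
Similarly for Rh via the mother's Rh distribution: P(Rh+) = 1.
Independent loci: 3/4 × 1 = 3/4.

3/4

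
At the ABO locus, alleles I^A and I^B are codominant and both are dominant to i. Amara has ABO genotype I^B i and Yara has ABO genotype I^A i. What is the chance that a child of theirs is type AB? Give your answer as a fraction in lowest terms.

ABO cross I^B i × I^A i → offspring phenotypes: 1/4 O, 1/4 A, 1/4 B, 1/4 AB.
So P(type AB) = 1/4.

1/4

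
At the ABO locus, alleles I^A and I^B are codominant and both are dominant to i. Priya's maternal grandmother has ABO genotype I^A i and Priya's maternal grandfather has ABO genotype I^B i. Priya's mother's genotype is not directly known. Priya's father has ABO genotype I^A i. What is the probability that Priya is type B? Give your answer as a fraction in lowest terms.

1/8

Priya's mother's ABO genotype from I^A i × I^B i: 1/4 I^A I^B, 1/4 I^A i, 1/4 I^B i, 1/4 i i.
Crossing each possibility with the father I^A i and summing P(type B): 1/4·1/4 + 1/4·0 + 1/4·1/4 + 1/4·0 = 1/8.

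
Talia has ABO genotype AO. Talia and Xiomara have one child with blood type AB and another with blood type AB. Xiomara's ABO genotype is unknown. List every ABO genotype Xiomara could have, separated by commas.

For each candidate genotype of Xiomara, check whether crossing it with AO can produce every observed child phenotype.
  AA → possible child types {A} ✗
  AB → possible child types {A, B, AB} ✓
  AO → possible child types {O, A} ✗
  BB → possible child types {B, AB} ✓
  BO → possible child types {O, A, B, AB} ✓
  OO → possible child types {O, A} ✗

AB, BB, BO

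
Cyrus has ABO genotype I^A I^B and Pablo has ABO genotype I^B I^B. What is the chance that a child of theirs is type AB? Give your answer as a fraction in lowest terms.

ABO cross I^A I^B × I^B I^B → offspring phenotypes: 1/2 B, 1/2 AB.
So P(type AB) = 1/2.

1/2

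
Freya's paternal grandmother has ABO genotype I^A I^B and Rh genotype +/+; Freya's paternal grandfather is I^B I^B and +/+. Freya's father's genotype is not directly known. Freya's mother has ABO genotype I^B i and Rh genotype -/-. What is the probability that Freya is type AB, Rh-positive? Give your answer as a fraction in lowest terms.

1/8

Freya's father's ABO genotype from I^A I^B × I^B I^B: 1/2 I^A I^B, 1/2 I^B I^B.
Crossing each possibility with the mother I^B i and summing P(type AB): 1/2·1/4 + 1/2·0 = 1/8.
Similarly for Rh via the father's Rh distribution: P(Rh+) = 1.
Independent loci: 1/8 × 1 = 1/8.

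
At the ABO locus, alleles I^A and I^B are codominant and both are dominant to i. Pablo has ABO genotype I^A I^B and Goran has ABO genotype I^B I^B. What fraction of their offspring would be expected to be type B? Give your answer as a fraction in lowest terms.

ABO cross I^A I^B × I^B I^B → offspring phenotypes: 1/2 B, 1/2 AB.
So P(type B) = 1/2.

1/2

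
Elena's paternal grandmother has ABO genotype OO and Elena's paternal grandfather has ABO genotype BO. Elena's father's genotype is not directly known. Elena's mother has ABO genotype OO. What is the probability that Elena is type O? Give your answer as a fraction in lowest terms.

Elena's father's ABO genotype from OO × BO: 1/2 BO, 1/2 OO.
Crossing each possibility with the mother OO and summing P(type O): 1/2·1/2 + 1/2·1 = 3/4.

3/4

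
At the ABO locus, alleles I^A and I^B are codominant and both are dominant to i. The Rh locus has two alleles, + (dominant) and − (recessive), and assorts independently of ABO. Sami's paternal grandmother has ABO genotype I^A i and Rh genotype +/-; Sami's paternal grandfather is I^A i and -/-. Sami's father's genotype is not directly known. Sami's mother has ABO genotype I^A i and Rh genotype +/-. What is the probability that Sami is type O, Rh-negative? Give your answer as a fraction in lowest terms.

3/32

Sami's father's ABO genotype from I^A i × I^A i: 1/4 I^A I^A, 1/2 I^A i, 1/4 i i.
Crossing each possibility with the mother I^A i and summing P(type O): 1/4·0 + 1/2·1/4 + 1/4·1/2 = 1/4.
Similarly for Rh via the father's Rh distribution: P(Rh-) = 3/8.
Independent loci: 1/4 × 3/8 = 3/32.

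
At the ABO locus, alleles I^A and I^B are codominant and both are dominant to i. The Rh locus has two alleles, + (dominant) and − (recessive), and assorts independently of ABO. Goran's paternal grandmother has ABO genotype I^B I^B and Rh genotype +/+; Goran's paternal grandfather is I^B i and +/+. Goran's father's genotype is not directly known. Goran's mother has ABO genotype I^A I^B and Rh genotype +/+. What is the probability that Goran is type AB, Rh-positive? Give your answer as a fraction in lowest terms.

Goran's father's ABO genotype from I^B I^B × I^B i: 1/2 I^B I^B, 1/2 I^B i.
Crossing each possibility with the mother I^A I^B and summing P(type AB): 1/2·1/2 + 1/2·1/4 = 3/8.
Similarly for Rh via the father's Rh distribution: P(Rh+) = 1.
Independent loci: 3/8 × 1 = 3/8.

3/8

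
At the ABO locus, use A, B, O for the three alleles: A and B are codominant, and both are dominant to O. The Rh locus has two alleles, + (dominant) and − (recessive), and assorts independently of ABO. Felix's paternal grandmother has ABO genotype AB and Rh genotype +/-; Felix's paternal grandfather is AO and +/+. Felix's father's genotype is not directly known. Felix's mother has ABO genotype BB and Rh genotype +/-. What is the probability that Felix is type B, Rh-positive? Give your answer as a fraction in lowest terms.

7/16

Felix's father's ABO genotype from AB × AO: 1/4 AA, 1/4 AB, 1/4 AO, 1/4 BO.
Crossing each possibility with the mother BB and summing P(type B): 1/4·0 + 1/4·1/2 + 1/4·1/2 + 1/4·1 = 1/2.
Similarly for Rh via the father's Rh distribution: P(Rh+) = 7/8.
Independent loci: 1/2 × 7/8 = 7/16.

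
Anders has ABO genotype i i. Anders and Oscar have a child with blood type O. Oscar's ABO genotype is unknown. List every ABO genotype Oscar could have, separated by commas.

I^A i, I^B i, i i

For each candidate genotype of Oscar, check whether crossing it with i i can produce every observed child phenotype.
  I^A I^A → possible child types {A} ✗
  I^A I^B → possible child types {A, B} ✗
  I^A i → possible child types {O, A} ✓
  I^B I^B → possible child types {B} ✗
  I^B i → possible child types {O, B} ✓
  i i → possible child types {O} ✓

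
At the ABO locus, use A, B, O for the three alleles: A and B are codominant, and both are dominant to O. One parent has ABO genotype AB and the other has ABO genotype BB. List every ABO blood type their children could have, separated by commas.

B, AB

Gametes from AB × BB give offspring ABO genotypes AB, BB, i.e. phenotypes B, AB.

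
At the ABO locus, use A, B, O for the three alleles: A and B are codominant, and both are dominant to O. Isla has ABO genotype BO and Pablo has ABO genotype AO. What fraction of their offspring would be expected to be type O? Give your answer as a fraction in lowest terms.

ABO cross BO × AO → offspring phenotypes: 1/4 O, 1/4 A, 1/4 B, 1/4 AB.
So P(type O) = 1/4.

1/4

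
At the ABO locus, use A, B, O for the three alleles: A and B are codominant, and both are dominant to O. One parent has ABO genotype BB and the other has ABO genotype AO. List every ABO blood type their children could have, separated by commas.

Gametes from BB × AO give offspring ABO genotypes AB, BO, i.e. phenotypes B, AB.

B, AB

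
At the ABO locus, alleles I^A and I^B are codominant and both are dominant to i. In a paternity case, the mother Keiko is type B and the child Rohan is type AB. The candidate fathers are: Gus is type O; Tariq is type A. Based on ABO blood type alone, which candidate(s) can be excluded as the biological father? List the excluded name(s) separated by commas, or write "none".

Gus

A candidate is excluded only if no genotype consistent with his phenotype could produce a type AB child with a type B mother.
Gus (type O): no genotype consistent with that phenotype can produce a type-AB child with a type-B mother.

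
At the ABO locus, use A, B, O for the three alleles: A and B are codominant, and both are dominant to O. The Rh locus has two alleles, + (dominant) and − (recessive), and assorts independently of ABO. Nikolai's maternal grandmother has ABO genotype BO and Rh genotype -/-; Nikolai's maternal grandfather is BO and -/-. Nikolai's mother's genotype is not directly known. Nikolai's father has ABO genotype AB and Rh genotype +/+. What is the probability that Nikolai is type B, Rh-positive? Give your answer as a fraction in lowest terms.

Nikolai's mother's ABO genotype from BO × BO: 1/4 BB, 1/2 BO, 1/4 OO.
Crossing each possibility with the father AB and summing P(type B): 1/4·1/2 + 1/2·1/2 + 1/4·1/2 = 1/2.
Similarly for Rh via the mother's Rh distribution: P(Rh+) = 1.
Independent loci: 1/2 × 1 = 1/2.

1/2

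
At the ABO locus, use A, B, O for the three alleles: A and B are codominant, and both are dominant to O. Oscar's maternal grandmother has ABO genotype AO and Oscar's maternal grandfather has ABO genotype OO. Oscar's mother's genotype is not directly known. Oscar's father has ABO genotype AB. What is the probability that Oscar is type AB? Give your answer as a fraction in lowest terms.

1/8

Oscar's mother's ABO genotype from AO × OO: 1/2 AO, 1/2 OO.
Crossing each possibility with the father AB and summing P(type AB): 1/2·1/4 + 1/2·0 = 1/8.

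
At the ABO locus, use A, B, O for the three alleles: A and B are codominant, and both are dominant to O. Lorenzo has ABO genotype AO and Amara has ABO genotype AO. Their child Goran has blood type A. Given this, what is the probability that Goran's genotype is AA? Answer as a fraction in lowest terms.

1/3

Cross AO × AO → 1/4 AA, 1/2 AO, 1/4 OO.
Type-A genotypes among offspring: AA (1/4), AO (1/2); total 3/4.
P(AA | type A) = (1/4) / (3/4) = 1/3.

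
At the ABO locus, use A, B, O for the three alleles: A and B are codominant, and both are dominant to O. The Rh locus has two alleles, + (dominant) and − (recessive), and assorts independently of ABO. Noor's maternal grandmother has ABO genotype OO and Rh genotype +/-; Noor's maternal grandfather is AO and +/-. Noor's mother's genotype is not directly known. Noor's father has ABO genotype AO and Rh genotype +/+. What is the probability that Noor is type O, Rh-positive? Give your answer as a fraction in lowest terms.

Noor's mother's ABO genotype from OO × AO: 1/2 AO, 1/2 OO.
Crossing each possibility with the father AO and summing P(type O): 1/2·1/4 + 1/2·1/2 = 3/8.
Similarly for Rh via the mother's Rh distribution: P(Rh+) = 1.
Independent loci: 3/8 × 1 = 3/8.

3/8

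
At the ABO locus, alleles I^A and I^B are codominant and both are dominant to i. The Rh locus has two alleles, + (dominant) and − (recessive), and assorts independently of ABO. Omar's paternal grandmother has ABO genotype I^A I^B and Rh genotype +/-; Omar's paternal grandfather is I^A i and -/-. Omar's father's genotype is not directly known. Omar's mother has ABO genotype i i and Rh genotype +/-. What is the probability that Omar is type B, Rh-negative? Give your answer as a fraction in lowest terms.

3/32

Omar's father's ABO genotype from I^A I^B × I^A i: 1/4 I^A I^A, 1/4 I^A I^B, 1/4 I^A i, 1/4 I^B i.
Crossing each possibility with the mother i i and summing P(type B): 1/4·0 + 1/4·1/2 + 1/4·0 + 1/4·1/2 = 1/4.
Similarly for Rh via the father's Rh distribution: P(Rh-) = 3/8.
Independent loci: 1/4 × 3/8 = 3/32.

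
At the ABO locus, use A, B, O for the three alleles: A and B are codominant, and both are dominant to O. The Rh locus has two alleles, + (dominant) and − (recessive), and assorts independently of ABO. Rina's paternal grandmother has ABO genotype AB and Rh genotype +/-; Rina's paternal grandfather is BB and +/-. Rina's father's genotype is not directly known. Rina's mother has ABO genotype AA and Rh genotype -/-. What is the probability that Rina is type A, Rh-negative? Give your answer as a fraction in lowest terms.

Rina's father's ABO genotype from AB × BB: 1/2 AB, 1/2 BB.
Crossing each possibility with the mother AA and summing P(type A): 1/2·1/2 + 1/2·0 = 1/4.
Similarly for Rh via the father's Rh distribution: P(Rh-) = 1/2.
Independent loci: 1/4 × 1/2 = 1/8.

1/8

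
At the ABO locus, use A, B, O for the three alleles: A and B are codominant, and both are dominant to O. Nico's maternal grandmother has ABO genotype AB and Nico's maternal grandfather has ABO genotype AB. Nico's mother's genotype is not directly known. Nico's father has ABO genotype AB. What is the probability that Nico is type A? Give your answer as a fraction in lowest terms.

Nico's mother's ABO genotype from AB × AB: 1/4 AA, 1/2 AB, 1/4 BB.
Crossing each possibility with the father AB and summing P(type A): 1/4·1/2 + 1/2·1/4 + 1/4·0 = 1/4.

1/4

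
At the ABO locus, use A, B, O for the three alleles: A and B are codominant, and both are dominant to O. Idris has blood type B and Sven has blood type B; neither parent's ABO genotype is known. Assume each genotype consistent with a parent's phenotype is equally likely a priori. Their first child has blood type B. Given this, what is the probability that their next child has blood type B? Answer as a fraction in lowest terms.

19/20

Possible genotypes: Idris ∈ {BB, BO}; Sven ∈ {BB, BO}.
Weight each parental genotype pair by prior × P(type-B child):
  BB × BB: posterior weight 4/15; P(next child type B) = 1.
  BB × BO: posterior weight 4/15; P(next child type B) = 1.
  BO × BB: posterior weight 4/15; P(next child type B) = 1.
  BO × BO: posterior weight 1/5; P(next child type B) = 3/4.
Weighted sum = 19/20.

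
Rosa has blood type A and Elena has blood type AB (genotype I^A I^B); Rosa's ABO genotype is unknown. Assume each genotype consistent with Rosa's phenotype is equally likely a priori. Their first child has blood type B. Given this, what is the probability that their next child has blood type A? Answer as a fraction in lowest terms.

Possible genotypes: Rosa ∈ {I^A I^A, I^A i}; Elena ∈ {I^A I^B}.
Weight each parental genotype pair by prior × P(type-B child):
  I^A i × I^A I^B: posterior weight 1; P(next child type A) = 1/2.
Weighted sum = 1/2.

1/2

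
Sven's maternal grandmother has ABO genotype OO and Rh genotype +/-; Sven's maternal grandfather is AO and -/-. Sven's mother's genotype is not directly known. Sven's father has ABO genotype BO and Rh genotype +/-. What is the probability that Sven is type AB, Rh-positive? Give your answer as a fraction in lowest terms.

Sven's mother's ABO genotype from OO × AO: 1/2 AO, 1/2 OO.
Crossing each possibility with the father BO and summing P(type AB): 1/2·1/4 + 1/2·0 = 1/8.
Similarly for Rh via the mother's Rh distribution: P(Rh+) = 5/8.
Independent loci: 1/8 × 5/8 = 5/64.

5/64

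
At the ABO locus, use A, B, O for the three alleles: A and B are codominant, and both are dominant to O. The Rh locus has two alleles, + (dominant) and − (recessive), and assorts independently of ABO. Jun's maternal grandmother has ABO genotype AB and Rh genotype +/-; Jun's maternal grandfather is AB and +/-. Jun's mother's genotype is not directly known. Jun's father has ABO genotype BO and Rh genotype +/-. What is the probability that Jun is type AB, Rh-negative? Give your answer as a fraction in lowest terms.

Jun's mother's ABO genotype from AB × AB: 1/4 AA, 1/2 AB, 1/4 BB.
Crossing each possibility with the father BO and summing P(type AB): 1/4·1/2 + 1/2·1/4 + 1/4·0 = 1/4.
Similarly for Rh via the mother's Rh distribution: P(Rh-) = 1/4.
Independent loci: 1/4 × 1/4 = 1/16.

1/16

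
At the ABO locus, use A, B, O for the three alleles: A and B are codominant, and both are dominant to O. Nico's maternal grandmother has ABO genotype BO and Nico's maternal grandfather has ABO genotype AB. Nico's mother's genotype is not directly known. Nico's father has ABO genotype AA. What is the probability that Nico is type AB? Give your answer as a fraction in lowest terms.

Nico's mother's ABO genotype from BO × AB: 1/4 AB, 1/4 AO, 1/4 BB, 1/4 BO.
Crossing each possibility with the father AA and summing P(type AB): 1/4·1/2 + 1/4·0 + 1/4·1 + 1/4·1/2 = 1/2.

1/2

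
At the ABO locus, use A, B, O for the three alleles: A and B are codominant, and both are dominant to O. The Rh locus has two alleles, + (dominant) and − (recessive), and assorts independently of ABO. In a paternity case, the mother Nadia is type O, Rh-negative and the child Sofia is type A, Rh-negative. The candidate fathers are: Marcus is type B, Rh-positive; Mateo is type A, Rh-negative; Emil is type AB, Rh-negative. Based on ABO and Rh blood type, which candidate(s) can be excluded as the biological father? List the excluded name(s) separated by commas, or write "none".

Marcus

A candidate is excluded only if no genotype consistent with his phenotype could produce a type A, Rh-negative child with a type O, Rh-negative mother.
Marcus (type B, Rh+): no genotype consistent with that phenotype can produce a type-A Rh- child with a type-O mother.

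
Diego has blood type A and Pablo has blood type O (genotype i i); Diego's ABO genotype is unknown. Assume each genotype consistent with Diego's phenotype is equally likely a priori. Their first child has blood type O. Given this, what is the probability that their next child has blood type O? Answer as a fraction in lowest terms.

1/2

Possible genotypes: Diego ∈ {I^A I^A, I^A i}; Pablo ∈ {i i}.
Weight each parental genotype pair by prior × P(type-O child):
  I^A i × i i: posterior weight 1; P(next child type O) = 1/2.
Weighted sum = 1/2.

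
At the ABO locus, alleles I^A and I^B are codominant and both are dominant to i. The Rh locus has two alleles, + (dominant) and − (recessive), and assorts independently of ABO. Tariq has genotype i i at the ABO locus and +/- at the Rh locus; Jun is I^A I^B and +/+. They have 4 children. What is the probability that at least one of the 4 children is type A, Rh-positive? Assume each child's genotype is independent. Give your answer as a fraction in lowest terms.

ABO cross i i × I^A I^B → 1/2 A, 1/2 B.
Rh cross +/- × +/+ → 1 Rh+; so P(type A, Rh-positive) = 1/2 × 1 = 1/2 per child.
P(none) = (1/2)^4 = 1/16; P(at least one) = 1 − 1/16 = 15/16.

15/16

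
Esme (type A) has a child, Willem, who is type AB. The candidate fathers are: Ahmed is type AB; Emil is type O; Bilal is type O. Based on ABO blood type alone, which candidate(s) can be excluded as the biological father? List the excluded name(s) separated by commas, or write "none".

Emil, Bilal

A candidate is excluded only if no genotype consistent with his phenotype could produce a type AB child with a type A mother.
Emil (type O): no genotype consistent with that phenotype can produce a type-AB child with a type-A mother.
Bilal (type O): no genotype consistent with that phenotype can produce a type-AB child with a type-A mother.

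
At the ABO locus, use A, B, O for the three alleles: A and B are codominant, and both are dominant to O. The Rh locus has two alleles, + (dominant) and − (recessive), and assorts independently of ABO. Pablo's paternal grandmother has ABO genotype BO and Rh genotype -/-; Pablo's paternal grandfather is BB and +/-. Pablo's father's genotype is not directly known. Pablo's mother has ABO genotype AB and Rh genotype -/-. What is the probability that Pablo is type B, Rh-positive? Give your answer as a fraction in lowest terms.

Pablo's father's ABO genotype from BO × BB: 1/2 BB, 1/2 BO.
Crossing each possibility with the mother AB and summing P(type B): 1/2·1/2 + 1/2·1/2 = 1/2.
Similarly for Rh via the father's Rh distribution: P(Rh+) = 1/4.
Independent loci: 1/2 × 1/4 = 1/8.

1/8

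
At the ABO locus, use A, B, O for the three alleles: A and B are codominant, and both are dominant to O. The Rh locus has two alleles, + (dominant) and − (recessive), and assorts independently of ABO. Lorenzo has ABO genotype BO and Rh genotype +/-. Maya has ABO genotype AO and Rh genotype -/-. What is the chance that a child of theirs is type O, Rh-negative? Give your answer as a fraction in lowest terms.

ABO cross BO × AO → offspring phenotypes: 1/4 O, 1/4 A, 1/4 B, 1/4 AB.
Rh cross +/- × -/- → 1/2 Rh+, 1/2 Rh-.
Independent loci: P(type O, Rh-negative) = 1/4 × 1/2 = 1/8.

1/8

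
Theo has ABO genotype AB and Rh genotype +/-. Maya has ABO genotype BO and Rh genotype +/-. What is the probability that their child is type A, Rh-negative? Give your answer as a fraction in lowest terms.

ABO cross AB × BO → offspring phenotypes: 1/4 A, 1/2 B, 1/4 AB.
Rh cross +/- × +/- → 3/4 Rh+, 1/4 Rh-.
Independent loci: P(type A, Rh-negative) = 1/4 × 1/4 = 1/16.

1/16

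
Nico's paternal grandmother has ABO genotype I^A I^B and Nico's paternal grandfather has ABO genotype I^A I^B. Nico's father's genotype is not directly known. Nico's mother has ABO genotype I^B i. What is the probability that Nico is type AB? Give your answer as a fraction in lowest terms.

Nico's father's ABO genotype from I^A I^B × I^A I^B: 1/4 I^A I^A, 1/2 I^A I^B, 1/4 I^B I^B.
Crossing each possibility with the mother I^B i and summing P(type AB): 1/4·1/2 + 1/2·1/4 + 1/4·0 = 1/4.

1/4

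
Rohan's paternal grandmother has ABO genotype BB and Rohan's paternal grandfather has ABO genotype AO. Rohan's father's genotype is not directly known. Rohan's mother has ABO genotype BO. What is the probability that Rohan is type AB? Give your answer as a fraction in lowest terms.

Rohan's father's ABO genotype from BB × AO: 1/2 AB, 1/2 BO.
Crossing each possibility with the mother BO and summing P(type AB): 1/2·1/4 + 1/2·0 = 1/8.

1/8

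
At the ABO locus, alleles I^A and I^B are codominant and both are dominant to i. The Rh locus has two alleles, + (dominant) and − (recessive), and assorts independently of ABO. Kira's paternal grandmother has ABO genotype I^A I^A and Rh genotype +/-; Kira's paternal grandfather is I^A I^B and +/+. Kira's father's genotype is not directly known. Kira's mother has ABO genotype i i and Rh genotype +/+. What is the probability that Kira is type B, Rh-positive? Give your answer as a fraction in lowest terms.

Kira's father's ABO genotype from I^A I^A × I^A I^B: 1/2 I^A I^A, 1/2 I^A I^B.
Crossing each possibility with the mother i i and summing P(type B): 1/2·0 + 1/2·1/2 = 1/4.
Similarly for Rh via the father's Rh distribution: P(Rh+) = 1.
Independent loci: 1/4 × 1 = 1/4.

1/4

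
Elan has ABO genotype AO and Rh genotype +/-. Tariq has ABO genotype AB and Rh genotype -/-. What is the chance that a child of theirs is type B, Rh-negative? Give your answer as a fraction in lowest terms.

1/8

ABO cross AO × AB → offspring phenotypes: 1/2 A, 1/4 B, 1/4 AB.
Rh cross +/- × -/- → 1/2 Rh+, 1/2 Rh-.
Independent loci: P(type B, Rh-negative) = 1/4 × 1/2 = 1/8.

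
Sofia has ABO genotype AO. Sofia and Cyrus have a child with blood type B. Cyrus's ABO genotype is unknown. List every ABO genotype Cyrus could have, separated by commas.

AB, BB, BO

For each candidate genotype of Cyrus, check whether crossing it with AO can produce every observed child phenotype.
  AA → possible child types {A} ✗
  AB → possible child types {A, B, AB} ✓
  AO → possible child types {O, A} ✗
  BB → possible child types {B, AB} ✓
  BO → possible child types {O, A, B, AB} ✓
  OO → possible child types {O, A} ✗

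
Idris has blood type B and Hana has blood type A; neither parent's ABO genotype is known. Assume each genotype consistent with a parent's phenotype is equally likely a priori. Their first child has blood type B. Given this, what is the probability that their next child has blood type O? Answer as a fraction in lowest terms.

Possible genotypes: Idris ∈ {BB, BO}; Hana ∈ {AA, AO}.
Weight each parental genotype pair by prior × P(type-B child):
  BB × AO: posterior weight 2/3; P(next child type O) = 0.
  BO × AO: posterior weight 1/3; P(next child type O) = 1/4.
Weighted sum = 1/12.

1/12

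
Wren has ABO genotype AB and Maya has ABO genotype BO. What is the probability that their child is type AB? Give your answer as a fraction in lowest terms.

1/4

ABO cross AB × BO → offspring phenotypes: 1/4 A, 1/2 B, 1/4 AB.
So P(type AB) = 1/4.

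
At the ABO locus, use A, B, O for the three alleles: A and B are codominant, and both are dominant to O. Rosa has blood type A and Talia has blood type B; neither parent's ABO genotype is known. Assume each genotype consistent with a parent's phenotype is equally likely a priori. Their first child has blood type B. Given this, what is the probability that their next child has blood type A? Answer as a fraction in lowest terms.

Possible genotypes: Rosa ∈ {AA, AO}; Talia ∈ {BB, BO}.
Weight each parental genotype pair by prior × P(type-B child):
  AO × BB: posterior weight 2/3; P(next child type A) = 0.
  AO × BO: posterior weight 1/3; P(next child type A) = 1/4.
Weighted sum = 1/12.

1/12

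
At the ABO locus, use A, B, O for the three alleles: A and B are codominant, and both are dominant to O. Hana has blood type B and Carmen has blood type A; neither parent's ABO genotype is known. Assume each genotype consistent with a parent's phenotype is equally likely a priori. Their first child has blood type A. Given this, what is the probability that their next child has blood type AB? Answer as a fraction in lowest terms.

Possible genotypes: Hana ∈ {BB, BO}; Carmen ∈ {AA, AO}.
Weight each parental genotype pair by prior × P(type-A child):
  BO × AA: posterior weight 2/3; P(next child type AB) = 1/2.
  BO × AO: posterior weight 1/3; P(next child type AB) = 1/4.
Weighted sum = 5/12.

5/12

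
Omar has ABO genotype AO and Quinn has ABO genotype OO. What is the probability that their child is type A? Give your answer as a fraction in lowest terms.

ABO cross AO × OO → offspring phenotypes: 1/2 O, 1/2 A.
So P(type A) = 1/2.

1/2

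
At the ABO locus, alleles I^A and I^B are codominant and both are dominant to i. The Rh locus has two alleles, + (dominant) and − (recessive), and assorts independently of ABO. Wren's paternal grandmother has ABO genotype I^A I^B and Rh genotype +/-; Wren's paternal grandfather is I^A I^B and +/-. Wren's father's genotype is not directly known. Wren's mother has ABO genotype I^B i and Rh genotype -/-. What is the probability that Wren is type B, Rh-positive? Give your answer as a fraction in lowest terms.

1/4

Wren's father's ABO genotype from I^A I^B × I^A I^B: 1/4 I^A I^A, 1/2 I^A I^B, 1/4 I^B I^B.
Crossing each possibility with the mother I^B i and summing P(type B): 1/4·0 + 1/2·1/2 + 1/4·1 = 1/2.
Similarly for Rh via the father's Rh distribution: P(Rh+) = 1/2.
Independent loci: 1/2 × 1/2 = 1/4.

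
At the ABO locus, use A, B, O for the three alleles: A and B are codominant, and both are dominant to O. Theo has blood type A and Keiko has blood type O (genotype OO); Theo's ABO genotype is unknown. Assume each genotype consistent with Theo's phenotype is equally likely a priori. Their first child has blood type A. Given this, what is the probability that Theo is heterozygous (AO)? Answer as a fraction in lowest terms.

1/3

Possible genotypes: Theo ∈ {AA, AO}; Keiko ∈ {OO}.
Weight each parental genotype pair by prior × P(type-A child):
  AA × OO: posterior weight 2/3.
  AO × OO: posterior weight 1/3.
Sum the posterior weight over pairs where Theo is AO: 1/3.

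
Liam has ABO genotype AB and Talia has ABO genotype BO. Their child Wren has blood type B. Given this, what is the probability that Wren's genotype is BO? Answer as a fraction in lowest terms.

1/2

Cross AB × BO → 1/4 AB, 1/4 AO, 1/4 BB, 1/4 BO.
Type-B genotypes among offspring: BB (1/4), BO (1/4); total 1/2.
P(BO | type B) = (1/4) / (1/2) = 1/2.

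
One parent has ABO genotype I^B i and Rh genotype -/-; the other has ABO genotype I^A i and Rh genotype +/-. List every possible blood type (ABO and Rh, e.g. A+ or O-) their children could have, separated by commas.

O+, O-, A+, A-, B+, B-, AB+, AB-

Gametes from I^B i × I^A i give offspring ABO genotypes I^A I^B, I^A i, I^B i, i i, i.e. phenotypes O, A, B, AB.
Rh cross -/- × +/- → phenotypes Rh+, Rh-.
Combining independently: O+, O-, A+, A-, B+, B-, AB+, AB-.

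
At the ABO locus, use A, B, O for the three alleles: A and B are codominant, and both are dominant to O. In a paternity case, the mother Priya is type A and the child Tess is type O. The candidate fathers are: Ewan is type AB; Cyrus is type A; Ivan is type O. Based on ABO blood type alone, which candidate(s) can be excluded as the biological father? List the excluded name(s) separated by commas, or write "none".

A candidate is excluded only if no genotype consistent with his phenotype could produce a type O child with a type A mother.
Ewan (type AB): no genotype consistent with that phenotype can produce a type-O child with a type-A mother.

Ewan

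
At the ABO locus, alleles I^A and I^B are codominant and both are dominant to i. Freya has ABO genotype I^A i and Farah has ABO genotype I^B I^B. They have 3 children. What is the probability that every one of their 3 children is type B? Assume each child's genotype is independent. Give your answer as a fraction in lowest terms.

1/8

ABO cross I^A i × I^B I^B → 1/2 B, 1/2 AB.
So P(type B) = 1/2 per child.
All 3 independent: (1/2)^3 = 1/8.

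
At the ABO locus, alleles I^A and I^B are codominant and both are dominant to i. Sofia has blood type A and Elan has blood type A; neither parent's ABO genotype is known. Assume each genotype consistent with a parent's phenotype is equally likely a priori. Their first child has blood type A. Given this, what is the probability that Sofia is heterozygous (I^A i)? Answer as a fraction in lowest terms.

7/15

Possible genotypes: Sofia ∈ {I^A I^A, I^A i}; Elan ∈ {I^A I^A, I^A i}.
Weight each parental genotype pair by prior × P(type-A child):
  I^A I^A × I^A I^A: posterior weight 4/15.
  I^A I^A × I^A i: posterior weight 4/15.
  I^A i × I^A I^A: posterior weight 4/15.
  I^A i × I^A i: posterior weight 1/5.
Sum the posterior weight over pairs where Sofia is I^A i: 7/15.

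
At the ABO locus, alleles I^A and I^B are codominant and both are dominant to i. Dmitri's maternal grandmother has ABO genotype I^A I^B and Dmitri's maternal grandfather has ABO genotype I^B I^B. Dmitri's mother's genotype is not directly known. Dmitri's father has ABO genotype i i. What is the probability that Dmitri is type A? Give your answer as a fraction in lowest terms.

Dmitri's mother's ABO genotype from I^A I^B × I^B I^B: 1/2 I^A I^B, 1/2 I^B I^B.
Crossing each possibility with the father i i and summing P(type A): 1/2·1/2 + 1/2·0 = 1/4.

1/4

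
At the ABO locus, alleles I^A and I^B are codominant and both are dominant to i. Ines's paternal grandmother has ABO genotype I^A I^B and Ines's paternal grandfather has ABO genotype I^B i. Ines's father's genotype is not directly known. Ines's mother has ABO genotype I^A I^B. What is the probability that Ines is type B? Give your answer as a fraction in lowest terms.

Ines's father's ABO genotype from I^A I^B × I^B i: 1/4 I^A I^B, 1/4 I^A i, 1/4 I^B I^B, 1/4 I^B i.
Crossing each possibility with the mother I^A I^B and summing P(type B): 1/4·1/4 + 1/4·1/4 + 1/4·1/2 + 1/4·1/2 = 3/8.

3/8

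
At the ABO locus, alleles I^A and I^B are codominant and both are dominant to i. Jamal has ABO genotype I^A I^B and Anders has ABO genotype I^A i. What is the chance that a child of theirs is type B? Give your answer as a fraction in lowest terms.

ABO cross I^A I^B × I^A i → offspring phenotypes: 1/2 A, 1/4 B, 1/4 AB.
So P(type B) = 1/4.

1/4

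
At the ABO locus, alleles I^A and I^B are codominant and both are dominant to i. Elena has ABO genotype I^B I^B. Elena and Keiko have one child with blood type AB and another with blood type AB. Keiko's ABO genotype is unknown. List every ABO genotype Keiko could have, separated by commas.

For each candidate genotype of Keiko, check whether crossing it with I^B I^B can produce every observed child phenotype.
  I^A I^A → possible child types {AB} ✓
  I^A I^B → possible child types {B, AB} ✓
  I^A i → possible child types {B, AB} ✓
  I^B I^B → possible child types {B} ✗
  I^B i → possible child types {B} ✗
  i i → possible child types {B} ✗

I^A I^A, I^A I^B, I^A i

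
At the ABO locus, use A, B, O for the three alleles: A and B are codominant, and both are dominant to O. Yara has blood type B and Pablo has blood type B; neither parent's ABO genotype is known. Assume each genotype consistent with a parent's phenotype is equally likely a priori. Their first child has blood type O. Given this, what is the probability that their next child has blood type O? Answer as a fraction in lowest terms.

Possible genotypes: Yara ∈ {BB, BO}; Pablo ∈ {BB, BO}.
Weight each parental genotype pair by prior × P(type-O child):
  BO × BO: posterior weight 1; P(next child type O) = 1/4.
Weighted sum = 1/4.

1/4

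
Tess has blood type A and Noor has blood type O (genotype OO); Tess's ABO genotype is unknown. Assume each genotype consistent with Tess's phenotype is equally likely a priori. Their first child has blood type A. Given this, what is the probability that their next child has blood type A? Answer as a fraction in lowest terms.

Possible genotypes: Tess ∈ {AA, AO}; Noor ∈ {OO}.
Weight each parental genotype pair by prior × P(type-A child):
  AA × OO: posterior weight 2/3; P(next child type A) = 1.
  AO × OO: posterior weight 1/3; P(next child type A) = 1/2.
Weighted sum = 5/6.

5/6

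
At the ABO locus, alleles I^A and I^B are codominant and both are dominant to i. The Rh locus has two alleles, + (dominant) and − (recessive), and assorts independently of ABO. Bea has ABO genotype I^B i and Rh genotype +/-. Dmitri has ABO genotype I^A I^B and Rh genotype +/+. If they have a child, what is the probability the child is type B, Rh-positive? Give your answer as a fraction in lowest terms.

ABO cross I^B i × I^A I^B → offspring phenotypes: 1/4 A, 1/2 B, 1/4 AB.
Rh cross +/- × +/+ → 1 Rh+.
Independent loci: P(type B, Rh-positive) = 1/2 × 1 = 1/2.

1/2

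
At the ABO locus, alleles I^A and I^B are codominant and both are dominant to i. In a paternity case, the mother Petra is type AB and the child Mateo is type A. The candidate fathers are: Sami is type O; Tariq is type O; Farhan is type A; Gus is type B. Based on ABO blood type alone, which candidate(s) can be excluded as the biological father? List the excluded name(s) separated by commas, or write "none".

none

A candidate is excluded only if no genotype consistent with his phenotype could produce a type A child with a type AB mother.
Every candidate has at least one consistent genotype combination, so none can be excluded.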